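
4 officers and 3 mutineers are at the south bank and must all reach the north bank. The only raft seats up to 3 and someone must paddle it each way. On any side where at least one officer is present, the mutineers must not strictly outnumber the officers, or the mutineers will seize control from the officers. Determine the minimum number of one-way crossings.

5

Counting alone: each trip to the north bank takes at most 3 across and each return brings at least 1 back, so after t trips out (and t−1 returns) at most 3t − (t−1) of the 7 are across; that first reaches 7 at t = 3, so at least 5 crossings are needed.
The plan below uses exactly 5 crossings, so it is optimal:
1. 3 mutineers → the north bank.  (the south bank: 4O 0M; the north bank: 0O 3M)
2. 1 mutineer ← the south bank.  (the south bank: 4O 1M; the north bank: 0O 2M)
3. 3 officers → the north bank.  (the south bank: 1O 1M; the north bank: 3O 2M)
4. 1 officer ← the south bank.  (the south bank: 2O 1M; the north bank: 2O 2M)
5. 2 officers and 1 mutineer → the north bank.  (the south bank: 0O 0M; the north bank: 4O 3M)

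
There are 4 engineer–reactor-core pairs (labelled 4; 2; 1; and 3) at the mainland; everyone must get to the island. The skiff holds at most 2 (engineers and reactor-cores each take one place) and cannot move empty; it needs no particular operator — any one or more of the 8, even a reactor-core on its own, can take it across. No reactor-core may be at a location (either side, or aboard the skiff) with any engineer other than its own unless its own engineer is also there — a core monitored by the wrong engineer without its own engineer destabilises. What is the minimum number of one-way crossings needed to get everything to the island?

impossible

Following every safe sequence of crossings from the start, the most of the 8 that can be at the island as the skiff arrives there on crossings 1, 3, 5 is 2, 3, 4 respectively; the best ever achieved is 4 of 8.
From crossing 7 on, no configuration arises that was not already reachable earlier: only 44 distinct safe configurations (who is on which side, and where the skiff is) can ever be reached, none of them has everyone across, and every continuation just revisits them. So no valid plan exists.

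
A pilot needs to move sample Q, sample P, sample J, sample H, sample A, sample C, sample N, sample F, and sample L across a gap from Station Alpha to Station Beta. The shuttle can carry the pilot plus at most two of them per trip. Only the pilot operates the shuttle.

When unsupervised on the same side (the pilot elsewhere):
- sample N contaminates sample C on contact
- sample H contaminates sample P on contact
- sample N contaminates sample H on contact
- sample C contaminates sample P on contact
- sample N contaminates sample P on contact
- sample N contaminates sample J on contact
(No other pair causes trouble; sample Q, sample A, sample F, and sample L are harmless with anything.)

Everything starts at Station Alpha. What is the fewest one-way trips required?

15

Counting alone: the pilot can take at most 2 across per trip to Station Beta, so moving all 9 needs at least 5 loaded trips out, with a return between consecutive ones — at least 9 crossings.
The safety rule pushes this higher. Following every safe sequence of crossings, the most of the 9 that can be at Station Beta as the shuttle arrives there on crossings 9, 11, 13 is 6, 7, 8 respectively — never all 9.
So no plan with fewer than 15 crossings exists, and this one achieves 15:
1. Pilot goes to Station Beta with sample N and sample P.  [Station Alpha: sample A, sample C, sample F, sample H, sample J, sample L, sample Q | Station Beta: sample N, sample P]
2. Pilot goes back to Station Alpha with sample P.  [Station Alpha: sample A, sample C, sample F, sample H, sample J, sample L, sample P, sample Q | Station Beta: sample N]
3. Pilot goes to Station Beta with sample P and sample Q.  [Station Alpha: sample A, sample C, sample F, sample H, sample J, sample L | Station Beta: sample N, sample P, sample Q]
4. Pilot goes back to Station Alpha with sample P.  [Station Alpha: sample A, sample C, sample F, sample H, sample J, sample L, sample P | Station Beta: sample N, sample Q]
5. Pilot goes to Station Beta with sample J and sample P.  [Station Alpha: sample A, sample C, sample F, sample H, sample L | Station Beta: sample J, sample N, sample P, sample Q]
6. Pilot goes back to Station Alpha with sample N.  [Station Alpha: sample A, sample C, sample F, sample H, sample L, sample N | Station Beta: sample J, sample P, sample Q]
7. Pilot goes to Station Beta with sample C and sample H.  [Station Alpha: sample A, sample F, sample L, sample N | Station Beta: sample C, sample H, sample J, sample P, sample Q]
8. Pilot goes back to Station Alpha with sample P.  [Station Alpha: sample A, sample F, sample L, sample N, sample P | Station Beta: sample C, sample H, sample J, sample Q]
9. Pilot goes to Station Beta with sample A and sample P.  [Station Alpha: sample F, sample L, sample N | Station Beta: sample A, sample C, sample H, sample J, sample P, sample Q]
10. Pilot goes back to Station Alpha with sample P.  [Station Alpha: sample F, sample L, sample N, sample P | Station Beta: sample A, sample C, sample H, sample J, sample Q]
11. Pilot goes to Station Beta with sample F and sample P.  [Station Alpha: sample L, sample N | Station Beta: sample A, sample C, sample F, sample H, sample J, sample P, sample Q]
12. Pilot goes back to Station Alpha with sample P.  [Station Alpha: sample L, sample N, sample P | Station Beta: sample A, sample C, sample F, sample H, sample J, sample Q]
13. Pilot goes to Station Beta with sample L and sample P.  [Station Alpha: sample N | Station Beta: sample A, sample C, sample F, sample H, sample J, sample L, sample P, sample Q]
14. Pilot goes back to Station Alpha with sample P.  [Station Alpha: sample N, sample P | Station Beta: sample A, sample C, sample F, sample H, sample J, sample L, sample Q]
15. Pilot goes to Station Beta with sample N and sample P.  [Station Alpha: — | Station Beta: sample A, sample C, sample F, sample H, sample J, sample L, sample N, sample P, sample Q]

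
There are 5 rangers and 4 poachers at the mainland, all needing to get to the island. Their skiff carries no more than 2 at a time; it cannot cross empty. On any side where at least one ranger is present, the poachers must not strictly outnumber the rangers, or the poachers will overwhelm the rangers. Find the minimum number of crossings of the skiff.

Counting alone: each trip to the island takes at most 2 across and each return brings at least 1 back, so after t trips out (and t−1 returns) at most 2t − (t−1) of the 9 are across; that first reaches 9 at t = 8, so at least 15 crossings are needed.
The plan below uses exactly 15 crossings, so it is optimal:
1. 2 poachers → the island.  (the mainland: 5R 2P; the island: 0R 2P)
2. 1 poacher ← the mainland.  (the mainland: 5R 3P; the island: 0R 1P)
3. 2 poachers → the island.  (the mainland: 5R 1P; the island: 0R 3P)
4. 1 poacher ← the mainland.  (the mainland: 5R 2P; the island: 0R 2P)
5. 2 rangers → the island.  (the mainland: 3R 2P; the island: 2R 2P)
6. 1 poacher ← the mainland.  (the mainland: 3R 3P; the island: 2R 1P)
7. 1 ranger and 1 poacher → the island.  (the mainland: 2R 2P; the island: 3R 2P)
8. 1 ranger ← the mainland.  (the mainland: 3R 2P; the island: 2R 2P)
9. 1 ranger and 1 poacher → the island.  (the mainland: 2R 1P; the island: 3R 3P)
10. 1 poacher ← the mainland.  (the mainland: 2R 2P; the island: 3R 2P)
11. 1 ranger and 1 poacher → the island.  (the mainland: 1R 1P; the island: 4R 3P)
12. 1 ranger ← the mainland.  (the mainland: 2R 1P; the island: 3R 3P)
13. 1 ranger and 1 poacher → the island.  (the mainland: 1R 0P; the island: 4R 4P)
14. 1 poacher ← the mainland.  (the mainland: 1R 1P; the island: 4R 3P)
15. 1 ranger and 1 poacher → the island.  (the mainland: 0R 0P; the island: 5R 4P)

15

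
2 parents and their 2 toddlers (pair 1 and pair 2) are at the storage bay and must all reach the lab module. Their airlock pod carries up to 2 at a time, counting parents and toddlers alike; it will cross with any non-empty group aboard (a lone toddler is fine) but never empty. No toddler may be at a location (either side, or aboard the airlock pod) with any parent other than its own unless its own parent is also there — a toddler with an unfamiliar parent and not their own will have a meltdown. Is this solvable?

Yes

1. parent 1 and toddler 1 cross → the lab module.
2. parent 1 crosses ← the storage bay.
3. parent 1 and parent 2 cross → the lab module.
4. parent 2 crosses ← the storage bay.
5. parent 2 and toddler 2 cross → the lab module.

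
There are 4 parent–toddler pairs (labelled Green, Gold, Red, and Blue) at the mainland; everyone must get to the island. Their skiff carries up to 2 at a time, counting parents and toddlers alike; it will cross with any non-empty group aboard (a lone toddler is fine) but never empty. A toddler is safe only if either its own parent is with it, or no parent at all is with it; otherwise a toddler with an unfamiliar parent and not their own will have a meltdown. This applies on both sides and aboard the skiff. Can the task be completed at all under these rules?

Following every safe sequence of crossings from the start, the most of the 8 that can be at the island as the skiff arrives there on crossings 1, 3, 5 is 2, 3, 4 respectively; the best ever achieved is 4 of 8.
From crossing 7 on, no configuration arises that was not already reachable earlier: only 44 distinct safe configurations (who is on which side, and where the skiff is) can ever be reached, none of them has everyone across, and every continuation just revisits them. So no valid plan exists.

No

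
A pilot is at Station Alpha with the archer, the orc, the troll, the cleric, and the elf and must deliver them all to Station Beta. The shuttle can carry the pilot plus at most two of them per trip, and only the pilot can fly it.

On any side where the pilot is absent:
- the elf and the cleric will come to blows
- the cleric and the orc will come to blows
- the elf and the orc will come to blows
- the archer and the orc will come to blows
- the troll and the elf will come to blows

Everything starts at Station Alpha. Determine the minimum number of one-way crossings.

7

Counting alone: the pilot can take at most 2 across per trip to Station Beta, so moving all 5 needs at least 3 loaded trips out, with a return between consecutive ones — at least 5 crossings.
The safety rule pushes this higher. Following every safe sequence of crossings, the most of the 5 that can be at Station Beta as the shuttle arrives there on crossing 5 is 4 — never all 5.
So no plan with fewer than 7 crossings exists, and this one achieves 7:
1. Pilot goes to Station Beta with the elf and the orc.  [Station Alpha: the archer, the cleric, the troll | Station Beta: the elf, the orc]
2. Pilot goes back to Station Alpha with the orc.  [Station Alpha: the archer, the cleric, the orc, the troll | Station Beta: the elf]
3. Pilot goes to Station Beta with the archer and the orc.  [Station Alpha: the cleric, the troll | Station Beta: the archer, the elf, the orc]
4. Pilot goes back to Station Alpha with the orc.  [Station Alpha: the cleric, the orc, the troll | Station Beta: the archer, the elf]
5. Pilot goes to Station Beta with the cleric and the troll.  [Station Alpha: the orc | Station Beta: the archer, the cleric, the elf, the troll]
6. Pilot goes back to Station Alpha with the elf.  [Station Alpha: the elf, the orc | Station Beta: the archer, the cleric, the troll]
7. Pilot goes to Station Beta with the elf and the orc.  [Station Alpha: — | Station Beta: the archer, the cleric, the elf, the orc, the troll]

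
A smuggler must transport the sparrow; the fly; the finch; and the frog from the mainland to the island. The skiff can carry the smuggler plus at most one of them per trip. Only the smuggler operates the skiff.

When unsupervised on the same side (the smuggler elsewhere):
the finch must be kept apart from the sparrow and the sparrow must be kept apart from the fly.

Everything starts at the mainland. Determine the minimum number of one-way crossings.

Counting alone: the smuggler can take at most 1 across per trip to the island, so moving all 4 needs at least 4 loaded trips out, with a return between consecutive ones — at least 7 crossings.
The safety rule pushes this higher. Following every safe sequence of crossings, the most of the 4 that can be at the island as the skiff arrives there on crossing 7 is 3 — never all 4.
So no plan with fewer than 9 crossings exists, and this one achieves 9:
1. Smuggler goes to the island with the sparrow.  [the mainland: the finch, the fly, the frog | the island: the sparrow]
2. Smuggler goes back to the mainland alone.  [the mainland: the finch, the fly, the frog | the island: the sparrow]
3. Smuggler goes to the island with the fly.  [the mainland: the finch, the frog | the island: the fly, the sparrow]
4. Smuggler goes back to the mainland with the sparrow.  [the mainland: the finch, the frog, the sparrow | the island: the fly]
5. Smuggler goes to the island with the finch.  [the mainland: the frog, the sparrow | the island: the finch, the fly]
6. Smuggler goes back to the mainland alone.  [the mainland: the frog, the sparrow | the island: the finch, the fly]
7. Smuggler goes to the island with the frog.  [the mainland: the sparrow | the island: the finch, the fly, the frog]
8. Smuggler goes back to the mainland alone.  [the mainland: the sparrow | the island: the finch, the fly, the frog]
9. Smuggler goes to the island with the sparrow.  [the mainland: — | the island: the finch, the fly, the frog, the sparrow]

9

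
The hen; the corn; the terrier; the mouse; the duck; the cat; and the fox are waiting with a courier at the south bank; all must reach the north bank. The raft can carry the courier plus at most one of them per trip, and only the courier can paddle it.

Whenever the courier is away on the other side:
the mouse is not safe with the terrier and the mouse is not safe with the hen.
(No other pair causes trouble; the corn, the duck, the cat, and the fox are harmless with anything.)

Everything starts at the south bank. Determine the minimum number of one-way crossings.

15

Counting alone: the courier can take at most 1 across per trip to the north bank, so moving all 7 needs at least 7 loaded trips out, with a return between consecutive ones — at least 13 crossings.
The safety rule pushes this higher. Following every safe sequence of crossings, the most of the 7 that can be at the north bank as the raft arrives there on crossing 13 is 6 — never all 7.
So no plan with fewer than 15 crossings exists, and this one achieves 15:
1. Courier goes to the north bank with the mouse.  [the south bank: the cat, the corn, the duck, the fox, the hen, the terrier | the north bank: the mouse]
2. Courier goes back to the south bank alone.  [the south bank: the cat, the corn, the duck, the fox, the hen, the terrier | the north bank: the mouse]
3. Courier goes to the north bank with the hen.  [the south bank: the cat, the corn, the duck, the fox, the terrier | the north bank: the hen, the mouse]
4. Courier goes back to the south bank with the mouse.  [the south bank: the cat, the corn, the duck, the fox, the mouse, the terrier | the north bank: the hen]
5. Courier goes to the north bank with the terrier.  [the south bank: the cat, the corn, the duck, the fox, the mouse | the north bank: the hen, the terrier]
6. Courier goes back to the south bank alone.  [the south bank: the cat, the corn, the duck, the fox, the mouse | the north bank: the hen, the terrier]
7. Courier goes to the north bank with the corn.  [the south bank: the cat, the duck, the fox, the mouse | the north bank: the corn, the hen, the terrier]
8. Courier goes back to the south bank alone.  [the south bank: the cat, the duck, the fox, the mouse | the north bank: the corn, the hen, the terrier]
9. Courier goes to the north bank with the duck.  [the south bank: the cat, the fox, the mouse | the north bank: the corn, the duck, the hen, the terrier]
10. Courier goes back to the south bank alone.  [the south bank: the cat, the fox, the mouse | the north bank: the corn, the duck, the hen, the terrier]
11. Courier goes to the north bank with the cat.  [the south bank: the fox, the mouse | the north bank: the cat, the corn, the duck, the hen, the terrier]
12. Courier goes back to the south bank alone.  [the south bank: the fox, the mouse | the north bank: the cat, the corn, the duck, the hen, the terrier]
13. Courier goes to the north bank with the fox.  [the south bank: the mouse | the north bank: the cat, the corn, the duck, the fox, the hen, the terrier]
14. Courier goes back to the south bank alone.  [the south bank: the mouse | the north bank: the cat, the corn, the duck, the fox, the hen, the terrier]
15. Courier goes to the north bank with the mouse.  [the south bank: — | the north bank: the cat, the corn, the duck, the fox, the hen, the mouse, the terrier]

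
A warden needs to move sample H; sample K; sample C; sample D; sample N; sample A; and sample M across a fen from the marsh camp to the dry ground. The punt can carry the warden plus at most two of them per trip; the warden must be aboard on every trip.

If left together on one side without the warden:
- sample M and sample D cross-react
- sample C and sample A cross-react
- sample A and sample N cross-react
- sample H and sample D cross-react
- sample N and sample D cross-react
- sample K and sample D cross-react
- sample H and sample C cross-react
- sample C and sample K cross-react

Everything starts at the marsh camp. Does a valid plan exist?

No

Whatever the first load, the items left behind include a forbidden pair without the warden. No opening move is safe, so no plan exists.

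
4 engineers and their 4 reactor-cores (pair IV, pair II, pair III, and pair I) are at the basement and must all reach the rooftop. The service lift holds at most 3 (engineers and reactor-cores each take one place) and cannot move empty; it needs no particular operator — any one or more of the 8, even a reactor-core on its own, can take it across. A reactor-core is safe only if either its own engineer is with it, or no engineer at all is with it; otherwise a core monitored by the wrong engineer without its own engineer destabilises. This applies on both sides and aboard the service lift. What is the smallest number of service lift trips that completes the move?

9

Counting alone: each trip to the rooftop takes at most 3 across and each return brings at least 1 back, so after t trips out (and t−1 returns) at most 3t − (t−1) of the 8 are across; that first reaches 8 at t = 4, so at least 7 crossings are needed.
The safety rule pushes this higher. Following every safe sequence of crossings, the most of the 8 that can be at the rooftop as the service lift arrives there on crossing 7 is 7 — never all 8.
So no plan with fewer than 9 crossings exists, and this one achieves 9:
1. engineer IV and reactor-core IV cross → the rooftop.
2. engineer IV crosses ← the basement.
3. engineer II, engineer IV, and reactor-core II cross → the rooftop.
4. engineer IV and reactor-core IV cross ← the basement.
5. engineer I, engineer III, and engineer IV cross → the rooftop.
6. reactor-core II crosses ← the basement.
7. reactor-core II and reactor-core IV cross → the rooftop.
8. reactor-core IV crosses ← the basement.
9. reactor-core I, reactor-core III, and reactor-core IV cross → the rooftop.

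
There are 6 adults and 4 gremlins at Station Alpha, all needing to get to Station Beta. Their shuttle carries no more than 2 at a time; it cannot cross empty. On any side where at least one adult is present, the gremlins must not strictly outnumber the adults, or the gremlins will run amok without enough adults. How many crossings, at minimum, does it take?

Counting alone: each trip to Station Beta takes at most 2 across and each return brings at least 1 back, so after t trips out (and t−1 returns) at most 2t − (t−1) of the 10 are across; that first reaches 10 at t = 9, so at least 17 crossings are needed.
The plan below uses exactly 17 crossings, so it is optimal:
1. 2 gremlins → Station Beta.  (Station Alpha: 6A 2G; Station Beta: 0A 2G)
2. 1 gremlin ← Station Alpha.  (Station Alpha: 6A 3G; Station Beta: 0A 1G)
3. 2 gremlins → Station Beta.  (Station Alpha: 6A 1G; Station Beta: 0A 3G)
4. 1 gremlin ← Station Alpha.  (Station Alpha: 6A 2G; Station Beta: 0A 2G)
5. 2 adults → Station Beta.  (Station Alpha: 4A 2G; Station Beta: 2A 2G)
6. 1 gremlin ← Station Alpha.  (Station Alpha: 4A 3G; Station Beta: 2A 1G)
7. 1 adult and 1 gremlin → Station Beta.  (Station Alpha: 3A 2G; Station Beta: 3A 2G)
8. 1 gremlin ← Station Alpha.  (Station Alpha: 3A 3G; Station Beta: 3A 1G)
9. 2 gremlins → Station Beta.  (Station Alpha: 3A 1G; Station Beta: 3A 3G)
10. 1 gremlin ← Station Alpha.  (Station Alpha: 3A 2G; Station Beta: 3A 2G)
11. 1 adult and 1 gremlin → Station Beta.  (Station Alpha: 2A 1G; Station Beta: 4A 3G)
12. 1 gremlin ← Station Alpha.  (Station Alpha: 2A 2G; Station Beta: 4A 2G)
13. 2 gremlins → Station Beta.  (Station Alpha: 2A 0G; Station Beta: 4A 4G)
14. 1 gremlin ← Station Alpha.  (Station Alpha: 2A 1G; Station Beta: 4A 3G)
15. 1 adult and 1 gremlin → Station Beta.  (Station Alpha: 1A 0G; Station Beta: 5A 4G)
16. 1 gremlin ← Station Alpha.  (Station Alpha: 1A 1G; Station Beta: 5A 3G)
17. 1 adult and 1 gremlin → Station Beta.  (Station Alpha: 0A 0G; Station Beta: 6A 4G)

17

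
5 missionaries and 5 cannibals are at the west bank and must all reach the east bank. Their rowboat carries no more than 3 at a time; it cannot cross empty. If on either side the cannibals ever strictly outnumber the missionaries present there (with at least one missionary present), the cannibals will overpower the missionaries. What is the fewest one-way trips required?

Counting alone: each trip to the east bank takes at most 3 across and each return brings at least 1 back, so after t trips out (and t−1 returns) at most 3t − (t−1) of the 10 are across; that first reaches 10 at t = 5, so at least 9 crossings are needed.
The safety rule pushes this higher. Following every safe sequence of crossings, the most of the 10 that can be at the east bank as the rowboat arrives there on crossing 9 is 9 — never all 10.
So no plan with fewer than 11 crossings exists, and this one achieves 11:
1. 2 cannibals → the east bank.  (the west bank: 5M 3C; the east bank: 0M 2C)
2. 1 cannibal ← the west bank.  (the west bank: 5M 4C; the east bank: 0M 1C)
3. 3 cannibals → the east bank.  (the west bank: 5M 1C; the east bank: 0M 4C)
4. 1 cannibal ← the west bank.  (the west bank: 5M 2C; the east bank: 0M 3C)
5. 3 missionaries → the east bank.  (the west bank: 2M 2C; the east bank: 3M 3C)
6. 1 missionary and 1 cannibal ← the west bank.  (the west bank: 3M 3C; the east bank: 2M 2C)
7. 3 missionaries → the east bank.  (the west bank: 0M 3C; the east bank: 5M 2C)
8. 1 cannibal ← the west bank.  (the west bank: 0M 4C; the east bank: 5M 1C)
9. 2 cannibals → the east bank.  (the west bank: 0M 2C; the east bank: 5M 3C)
10. 1 cannibal ← the west bank.  (the west bank: 0M 3C; the east bank: 5M 2C)
11. 3 cannibals → the east bank.  (the west bank: 0M 0C; the east bank: 5M 5C)

11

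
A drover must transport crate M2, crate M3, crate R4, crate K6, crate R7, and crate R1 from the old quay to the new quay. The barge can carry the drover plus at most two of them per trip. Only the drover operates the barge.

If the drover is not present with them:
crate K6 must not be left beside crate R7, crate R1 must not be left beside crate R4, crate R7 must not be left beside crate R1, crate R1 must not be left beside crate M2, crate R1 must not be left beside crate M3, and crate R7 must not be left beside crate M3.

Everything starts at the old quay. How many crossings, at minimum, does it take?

9

Counting alone: the drover can take at most 2 across per trip to the new quay, so moving all 6 needs at least 3 loaded trips out, with a return between consecutive ones — at least 5 crossings.
The safety rule pushes this higher. Following every safe sequence of crossings, the most of the 6 that can be at the new quay as the barge arrives there on crossings 5, 7 is 4, 5 respectively — never all 6.
So no plan with fewer than 9 crossings exists, and this one achieves 9:
1. Drover goes to the new quay with crate R1 and crate R7.
2. Drover goes back to the old quay with crate R7.
3. Drover goes to the new quay with crate M2 and crate R7.
4. Drover goes back to the old quay with crate R1.
5. Drover goes to the new quay with crate M3 and crate R4.
6. Drover goes back to the old quay with crate M3.
7. Drover goes to the new quay with crate K6 and crate M3.
8. Drover goes back to the old quay with crate R7.
9. Drover goes to the new quay with crate R1 and crate R7.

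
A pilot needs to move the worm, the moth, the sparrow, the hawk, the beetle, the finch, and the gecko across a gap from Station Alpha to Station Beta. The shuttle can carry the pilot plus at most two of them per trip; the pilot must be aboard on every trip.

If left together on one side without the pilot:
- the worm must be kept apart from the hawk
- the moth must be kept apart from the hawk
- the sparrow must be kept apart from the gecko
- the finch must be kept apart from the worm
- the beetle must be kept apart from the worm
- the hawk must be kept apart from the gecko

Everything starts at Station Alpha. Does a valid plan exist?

Whatever the first load, the items left behind include a forbidden pair without the pilot. No opening move is safe, so no plan exists.

No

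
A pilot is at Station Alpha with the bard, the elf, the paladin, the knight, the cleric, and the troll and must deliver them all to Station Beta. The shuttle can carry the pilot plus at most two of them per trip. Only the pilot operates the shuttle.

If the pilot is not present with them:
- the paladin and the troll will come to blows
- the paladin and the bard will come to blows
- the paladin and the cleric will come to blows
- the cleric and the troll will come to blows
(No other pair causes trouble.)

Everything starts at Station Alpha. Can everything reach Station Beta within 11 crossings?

Yes — this plan uses 9 crossings (≤ 11):
1. Pilot goes to Station Beta with the cleric and the paladin.  [Station Alpha: the bard, the elf, the knight, the troll | Station Beta: the cleric, the paladin]
2. Pilot goes back to Station Alpha with the paladin.  [Station Alpha: the bard, the elf, the knight, the paladin, the troll | Station Beta: the cleric]
3. Pilot goes to Station Beta with the bard and the paladin.  [Station Alpha: the elf, the knight, the troll | Station Beta: the bard, the cleric, the paladin]
4. Pilot goes back to Station Alpha with the paladin.  [Station Alpha: the elf, the knight, the paladin, the troll | Station Beta: the bard, the cleric]
5. Pilot goes to Station Beta with the elf and the paladin.  [Station Alpha: the knight, the troll | Station Beta: the bard, the cleric, the elf, the paladin]
6. Pilot goes back to Station Alpha with the paladin.  [Station Alpha: the knight, the paladin, the troll | Station Beta: the bard, the cleric, the elf]
7. Pilot goes to Station Beta with the knight and the paladin.  [Station Alpha: the troll | Station Beta: the bard, the cleric, the elf, the knight, the paladin]
8. Pilot goes back to Station Alpha with the paladin.  [Station Alpha: the paladin, the troll | Station Beta: the bard, the cleric, the elf, the knight]
9. Pilot goes to Station Beta with the paladin and the troll.  [Station Alpha: — | Station Beta: the bard, the cleric, the elf, the knight, the paladin, the troll]

Yes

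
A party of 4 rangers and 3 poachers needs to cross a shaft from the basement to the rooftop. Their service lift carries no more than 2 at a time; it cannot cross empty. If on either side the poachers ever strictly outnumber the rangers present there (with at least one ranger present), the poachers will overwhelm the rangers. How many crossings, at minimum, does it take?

11

Counting alone: each trip to the rooftop takes at most 2 across and each return brings at least 1 back, so after t trips out (and t−1 returns) at most 2t − (t−1) of the 7 are across; that first reaches 7 at t = 6, so at least 11 crossings are needed.
The plan below uses exactly 11 crossings, so it is optimal:
1. 2 poachers → the rooftop.  (the basement: 4R 1P; the rooftop: 0R 2P)
2. 1 poacher ← the basement.  (the basement: 4R 2P; the rooftop: 0R 1P)
3. 2 poachers → the rooftop.  (the basement: 4R 0P; the rooftop: 0R 3P)
4. 1 poacher ← the basement.  (the basement: 4R 1P; the rooftop: 0R 2P)
5. 2 rangers → the rooftop.  (the basement: 2R 1P; the rooftop: 2R 2P)
6. 1 poacher ← the basement.  (the basement: 2R 2P; the rooftop: 2R 1P)
7. 1 ranger and 1 poacher → the rooftop.  (the basement: 1R 1P; the rooftop: 3R 2P)
8. 1 ranger ← the basement.  (the basement: 2R 1P; the rooftop: 2R 2P)
9. 1 ranger and 1 poacher → the rooftop.  (the basement: 1R 0P; the rooftop: 3R 3P)
10. 1 poacher ← the basement.  (the basement: 1R 1P; the rooftop: 3R 2P)
11. 1 ranger and 1 poacher → the rooftop.  (the basement: 0R 0P; the rooftop: 4R 3P)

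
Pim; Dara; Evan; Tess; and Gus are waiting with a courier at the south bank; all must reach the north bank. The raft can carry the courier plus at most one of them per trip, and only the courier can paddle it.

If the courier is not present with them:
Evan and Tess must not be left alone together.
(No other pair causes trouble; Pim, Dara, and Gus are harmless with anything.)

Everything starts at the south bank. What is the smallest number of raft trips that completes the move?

9

Counting alone: the courier can take at most 1 across per trip to the north bank, so moving all 5 needs at least 5 loaded trips out, with a return between consecutive ones — at least 9 crossings.
The plan below uses exactly 9 crossings, so it is optimal:
1. Courier goes to the north bank with Evan.  [the south bank: Dara, Gus, Pim, Tess | the north bank: Evan]
2. Courier goes back to the south bank alone.  [the south bank: Dara, Gus, Pim, Tess | the north bank: Evan]
3. Courier goes to the north bank with Pim.  [the south bank: Dara, Gus, Tess | the north bank: Evan, Pim]
4. Courier goes back to the south bank alone.  [the south bank: Dara, Gus, Tess | the north bank: Evan, Pim]
5. Courier goes to the north bank with Dara.  [the south bank: Gus, Tess | the north bank: Dara, Evan, Pim]
6. Courier goes back to the south bank alone.  [the south bank: Gus, Tess | the north bank: Dara, Evan, Pim]
7. Courier goes to the north bank with Gus.  [the south bank: Tess | the north bank: Dara, Evan, Gus, Pim]
8. Courier goes back to the south bank alone.  [the south bank: Tess | the north bank: Dara, Evan, Gus, Pim]
9. Courier goes to the north bank with Tess.  [the south bank: — | the north bank: Dara, Evan, Gus, Pim, Tess]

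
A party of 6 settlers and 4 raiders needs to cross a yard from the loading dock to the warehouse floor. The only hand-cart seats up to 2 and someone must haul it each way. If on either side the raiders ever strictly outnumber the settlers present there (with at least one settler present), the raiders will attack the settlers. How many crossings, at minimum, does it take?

17

Counting alone: each trip to the warehouse floor takes at most 2 across and each return brings at least 1 back, so after t trips out (and t−1 returns) at most 2t − (t−1) of the 10 are across; that first reaches 10 at t = 9, so at least 17 crossings are needed.
The plan below uses exactly 17 crossings, so it is optimal:
1. 2 raiders → the warehouse floor.  (the loading dock: 6S 2R; the warehouse floor: 0S 2R)
2. 1 raider ← the loading dock.  (the loading dock: 6S 3R; the warehouse floor: 0S 1R)
3. 2 raiders → the warehouse floor.  (the loading dock: 6S 1R; the warehouse floor: 0S 3R)
4. 1 raider ← the loading dock.  (the loading dock: 6S 2R; the warehouse floor: 0S 2R)
5. 2 settlers → the warehouse floor.  (the loading dock: 4S 2R; the warehouse floor: 2S 2R)
6. 1 raider ← the loading dock.  (the loading dock: 4S 3R; the warehouse floor: 2S 1R)
7. 1 settler and 1 raider → the warehouse floor.  (the loading dock: 3S 2R; the warehouse floor: 3S 2R)
8. 1 raider ← the loading dock.  (the loading dock: 3S 3R; the warehouse floor: 3S 1R)
9. 2 raiders → the warehouse floor.  (the loading dock: 3S 1R; the warehouse floor: 3S 3R)
10. 1 raider ← the loading dock.  (the loading dock: 3S 2R; the warehouse floor: 3S 2R)
11. 1 settler and 1 raider → the warehouse floor.  (the loading dock: 2S 1R; the warehouse floor: 4S 3R)
12. 1 raider ← the loading dock.  (the loading dock: 2S 2R; the warehouse floor: 4S 2R)
13. 2 raiders → the warehouse floor.  (the loading dock: 2S 0R; the warehouse floor: 4S 4R)
14. 1 raider ← the loading dock.  (the loading dock: 2S 1R; the warehouse floor: 4S 3R)
15. 1 settler and 1 raider → the warehouse floor.  (the loading dock: 1S 0R; the warehouse floor: 5S 4R)
16. 1 raider ← the loading dock.  (the loading dock: 1S 1R; the warehouse floor: 5S 3R)
17. 1 settler and 1 raider → the warehouse floor.  (the loading dock: 0S 0R; the warehouse floor: 6S 4R)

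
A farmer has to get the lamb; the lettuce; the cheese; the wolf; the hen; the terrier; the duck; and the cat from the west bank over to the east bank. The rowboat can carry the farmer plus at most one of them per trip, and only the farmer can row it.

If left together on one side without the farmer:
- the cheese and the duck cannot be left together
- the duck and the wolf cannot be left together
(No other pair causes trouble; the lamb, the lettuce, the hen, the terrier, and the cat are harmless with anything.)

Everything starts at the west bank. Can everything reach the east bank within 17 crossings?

Yes — this plan uses 17 crossings (≤ 17):
1. Farmer goes to the east bank with the duck.  [the west bank: the cat, the cheese, the hen, the lamb, the lettuce, the terrier, the wolf | the east bank: the duck]
2. Farmer goes back to the west bank alone.  [the west bank: the cat, the cheese, the hen, the lamb, the lettuce, the terrier, the wolf | the east bank: the duck]
3. Farmer goes to the east bank with the lamb.  [the west bank: the cat, the cheese, the hen, the lettuce, the terrier, the wolf | the east bank: the duck, the lamb]
4. Farmer goes back to the west bank alone.  [the west bank: the cat, the cheese, the hen, the lettuce, the terrier, the wolf | the east bank: the duck, the lamb]
5. Farmer goes to the east bank with the lettuce.  [the west bank: the cat, the cheese, the hen, the terrier, the wolf | the east bank: the duck, the lamb, the lettuce]
6. Farmer goes back to the west bank alone.  [the west bank: the cat, the cheese, the hen, the terrier, the wolf | the east bank: the duck, the lamb, the lettuce]
7. Farmer goes to the east bank with the cheese.  [the west bank: the cat, the hen, the terrier, the wolf | the east bank: the cheese, the duck, the lamb, the lettuce]
8. Farmer goes back to the west bank with the duck.  [the west bank: the cat, the duck, the hen, the terrier, the wolf | the east bank: the cheese, the lamb, the lettuce]
9. Farmer goes to the east bank with the wolf.  [the west bank: the cat, the duck, the hen, the terrier | the east bank: the cheese, the lamb, the lettuce, the wolf]
10. Farmer goes back to the west bank alone.  [the west bank: the cat, the duck, the hen, the terrier | the east bank: the cheese, the lamb, the lettuce, the wolf]
11. Farmer goes to the east bank with the hen.  [the west bank: the cat, the duck, the terrier | the east bank: the cheese, the hen, the lamb, the lettuce, the wolf]
12. Farmer goes back to the west bank alone.  [the west bank: the cat, the duck, the terrier | the east bank: the cheese, the hen, the lamb, the lettuce, the wolf]
13. Farmer goes to the east bank with the terrier.  [the west bank: the cat, the duck | the east bank: the cheese, the hen, the lamb, the lettuce, the terrier, the wolf]
14. Farmer goes back to the west bank alone.  [the west bank: the cat, the duck | the east bank: the cheese, the hen, the lamb, the lettuce, the terrier, the wolf]
15. Farmer goes to the east bank with the cat.  [the west bank: the duck | the east bank: the cat, the cheese, the hen, the lamb, the lettuce, the terrier, the wolf]
16. Farmer goes back to the west bank alone.  [the west bank: the duck | the east bank: the cat, the cheese, the hen, the lamb, the lettuce, the terrier, the wolf]
17. Farmer goes to the east bank with the duck.  [the west bank: — | the east bank: the cat, the cheese, the duck, the hen, the lamb, the lettuce, the terrier, the wolf]

Yes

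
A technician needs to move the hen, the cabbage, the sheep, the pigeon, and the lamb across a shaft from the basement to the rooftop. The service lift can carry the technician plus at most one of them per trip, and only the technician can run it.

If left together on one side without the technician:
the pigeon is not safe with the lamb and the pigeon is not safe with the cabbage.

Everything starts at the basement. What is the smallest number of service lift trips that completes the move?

11

Counting alone: the technician can take at most 1 across per trip to the rooftop, so moving all 5 needs at least 5 loaded trips out, with a return between consecutive ones — at least 9 crossings.
The safety rule pushes this higher. Following every safe sequence of crossings, the most of the 5 that can be at the rooftop as the service lift arrives there on crossing 9 is 4 — never all 5.
So no plan with fewer than 11 crossings exists, and this one achieves 11:
1. Technician goes to the rooftop with the pigeon.
2. Technician goes back to the basement alone.
3. Technician goes to the rooftop with the hen.
4. Technician goes back to the basement alone.
5. Technician goes to the rooftop with the cabbage.
6. Technician goes back to the basement with the pigeon.
7. Technician goes to the rooftop with the lamb.
8. Technician goes back to the basement alone.
9. Technician goes to the rooftop with the sheep.
10. Technician goes back to the basement alone.
11. Technician goes to the rooftop with the pigeon.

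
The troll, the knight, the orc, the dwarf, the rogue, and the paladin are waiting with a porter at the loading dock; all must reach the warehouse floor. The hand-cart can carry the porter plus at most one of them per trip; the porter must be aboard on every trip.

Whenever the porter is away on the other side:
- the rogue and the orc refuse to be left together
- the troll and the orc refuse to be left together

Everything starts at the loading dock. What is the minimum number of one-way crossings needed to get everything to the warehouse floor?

Counting alone: the porter can take at most 1 across per trip to the warehouse floor, so moving all 6 needs at least 6 loaded trips out, with a return between consecutive ones — at least 11 crossings.
The safety rule pushes this higher. Following every safe sequence of crossings, the most of the 6 that can be at the warehouse floor as the hand-cart arrives there on crossing 11 is 5 — never all 6.
So no plan with fewer than 13 crossings exists, and this one achieves 13:
1. Porter goes to the warehouse floor with the orc.  [the loading dock: the dwarf, the knight, the paladin, the rogue, the troll | the warehouse floor: the orc]
2. Porter goes back to the loading dock alone.  [the loading dock: the dwarf, the knight, the paladin, the rogue, the troll | the warehouse floor: the orc]
3. Porter goes to the warehouse floor with the troll.  [the loading dock: the dwarf, the knight, the paladin, the rogue | the warehouse floor: the orc, the troll]
4. Porter goes back to the loading dock with the orc.  [the loading dock: the dwarf, the knight, the orc, the paladin, the rogue | the warehouse floor: the troll]
5. Porter goes to the warehouse floor with the rogue.  [the loading dock: the dwarf, the knight, the orc, the paladin | the warehouse floor: the rogue, the troll]
6. Porter goes back to the loading dock alone.  [the loading dock: the dwarf, the knight, the orc, the paladin | the warehouse floor: the rogue, the troll]
7. Porter goes to the warehouse floor with the knight.  [the loading dock: the dwarf, the orc, the paladin | the warehouse floor: the knight, the rogue, the troll]
8. Porter goes back to the loading dock alone.  [the loading dock: the dwarf, the orc, the paladin | the warehouse floor: the knight, the rogue, the troll]
9. Porter goes to the warehouse floor with the dwarf.  [the loading dock: the orc, the paladin | the warehouse floor: the dwarf, the knight, the rogue, the troll]
10. Porter goes back to the loading dock alone.  [the loading dock: the orc, the paladin | the warehouse floor: the dwarf, the knight, the rogue, the troll]
11. Porter goes to the warehouse floor with the paladin.  [the loading dock: the orc | the warehouse floor: the dwarf, the knight, the paladin, the rogue, the troll]
12. Porter goes back to the loading dock alone.  [the loading dock: the orc | the warehouse floor: the dwarf, the knight, the paladin, the rogue, the troll]
13. Porter goes to the warehouse floor with the orc.  [the loading dock: — | the warehouse floor: the dwarf, the knight, the orc, the paladin, the rogue, the troll]

13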